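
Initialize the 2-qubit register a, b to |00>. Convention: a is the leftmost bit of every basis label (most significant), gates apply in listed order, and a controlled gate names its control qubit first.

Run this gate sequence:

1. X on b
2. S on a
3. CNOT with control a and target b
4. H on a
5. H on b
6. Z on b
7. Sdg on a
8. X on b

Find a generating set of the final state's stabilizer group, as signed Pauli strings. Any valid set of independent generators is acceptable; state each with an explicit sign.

The stabilizer group can be generated by -YI, +IX, among other valid generating sets.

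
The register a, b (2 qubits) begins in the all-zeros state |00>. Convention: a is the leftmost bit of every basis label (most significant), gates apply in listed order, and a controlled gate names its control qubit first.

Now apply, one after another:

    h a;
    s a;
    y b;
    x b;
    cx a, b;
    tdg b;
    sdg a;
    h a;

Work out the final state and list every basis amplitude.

After the circuit, the state carries amplitude I/2 on |00>, exp(I*pi/4)/2 on |01>, I/2 on |10>, -exp(I*pi/4)/2 on |11>.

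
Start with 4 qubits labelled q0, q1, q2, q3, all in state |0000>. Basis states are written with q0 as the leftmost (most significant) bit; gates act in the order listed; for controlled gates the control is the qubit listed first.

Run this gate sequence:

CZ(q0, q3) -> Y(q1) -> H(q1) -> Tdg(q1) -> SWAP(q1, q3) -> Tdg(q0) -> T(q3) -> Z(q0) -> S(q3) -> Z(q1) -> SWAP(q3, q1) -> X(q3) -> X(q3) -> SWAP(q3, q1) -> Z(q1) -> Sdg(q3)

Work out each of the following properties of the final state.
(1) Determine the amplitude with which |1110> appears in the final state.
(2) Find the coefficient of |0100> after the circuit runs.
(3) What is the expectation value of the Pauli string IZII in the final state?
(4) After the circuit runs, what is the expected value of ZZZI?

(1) The final state's coefficient on |1110> equals 0. Key observation: gates 9-16 undo each other exactly, leaving only the rest of the circuit to track.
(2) The amplitude on |0100> is 0.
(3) In the final state, IZII has expectation 1.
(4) In the final state, ZZZI has expectation 1.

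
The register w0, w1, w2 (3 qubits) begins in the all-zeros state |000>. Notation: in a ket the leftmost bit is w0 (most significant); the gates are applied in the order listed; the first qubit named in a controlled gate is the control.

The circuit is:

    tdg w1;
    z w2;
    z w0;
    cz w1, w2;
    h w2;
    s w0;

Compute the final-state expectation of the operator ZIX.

The observable ZIX averages to 1.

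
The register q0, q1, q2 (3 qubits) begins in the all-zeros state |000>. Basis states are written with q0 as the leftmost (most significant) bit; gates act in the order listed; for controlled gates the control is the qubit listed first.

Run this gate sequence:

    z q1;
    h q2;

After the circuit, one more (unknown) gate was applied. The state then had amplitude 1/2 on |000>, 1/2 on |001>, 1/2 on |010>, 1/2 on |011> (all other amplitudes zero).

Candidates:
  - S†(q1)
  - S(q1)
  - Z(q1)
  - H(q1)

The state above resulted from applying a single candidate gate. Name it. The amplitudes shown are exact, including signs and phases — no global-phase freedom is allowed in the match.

The unique candidate consistent with the amplitudes is H(q1).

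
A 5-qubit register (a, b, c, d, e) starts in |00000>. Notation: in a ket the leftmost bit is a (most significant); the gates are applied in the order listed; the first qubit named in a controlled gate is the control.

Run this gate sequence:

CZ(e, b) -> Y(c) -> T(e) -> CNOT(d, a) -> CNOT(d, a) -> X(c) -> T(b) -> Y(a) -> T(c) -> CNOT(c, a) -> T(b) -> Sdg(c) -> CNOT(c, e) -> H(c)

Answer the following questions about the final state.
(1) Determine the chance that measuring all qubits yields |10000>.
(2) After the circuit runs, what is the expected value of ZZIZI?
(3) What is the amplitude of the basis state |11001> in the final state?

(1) The probability of measuring |10000> is 1/2. Key observation: the block from step 4 through step 5 cancels to the identity and can be dropped.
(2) In the final state, ZZIZI has expectation -1.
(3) The final state's coefficient on |11001> equals 0.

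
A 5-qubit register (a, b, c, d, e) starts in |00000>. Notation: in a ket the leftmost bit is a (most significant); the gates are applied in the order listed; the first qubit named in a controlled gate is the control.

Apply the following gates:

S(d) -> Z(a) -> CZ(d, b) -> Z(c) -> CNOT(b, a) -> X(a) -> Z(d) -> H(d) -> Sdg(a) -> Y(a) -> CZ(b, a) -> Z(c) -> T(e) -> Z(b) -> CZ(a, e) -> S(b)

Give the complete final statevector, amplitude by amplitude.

After the circuit, the state carries amplitude -sqrt(2)/2 on |00000>, -sqrt(2)/2 on |00010>, and 0 on every other basis state.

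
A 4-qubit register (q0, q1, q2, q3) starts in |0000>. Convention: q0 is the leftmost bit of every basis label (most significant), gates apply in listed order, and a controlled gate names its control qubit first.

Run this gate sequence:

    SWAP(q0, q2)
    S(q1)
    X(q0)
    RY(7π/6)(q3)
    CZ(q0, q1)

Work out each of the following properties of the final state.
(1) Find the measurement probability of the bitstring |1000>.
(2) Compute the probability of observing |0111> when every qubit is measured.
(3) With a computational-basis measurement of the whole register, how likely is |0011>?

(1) Outcome |1000> occurs with probability 1/2 - sqrt(3)/4.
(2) A full measurement returns |0111> with probability 0.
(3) The probability of measuring |0011> is 0.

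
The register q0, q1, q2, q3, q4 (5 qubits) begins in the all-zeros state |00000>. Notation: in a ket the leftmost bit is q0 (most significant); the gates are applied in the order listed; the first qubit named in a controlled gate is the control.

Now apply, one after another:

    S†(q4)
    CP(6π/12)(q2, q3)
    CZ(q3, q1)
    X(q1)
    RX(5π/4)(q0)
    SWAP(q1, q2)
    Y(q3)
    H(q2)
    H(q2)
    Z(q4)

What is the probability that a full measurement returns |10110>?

Outcome |10110> occurs with probability sqrt(2)/4 + 1/2. Key observation: gates 8-9 undo each other exactly, leaving only the rest of the circuit to track.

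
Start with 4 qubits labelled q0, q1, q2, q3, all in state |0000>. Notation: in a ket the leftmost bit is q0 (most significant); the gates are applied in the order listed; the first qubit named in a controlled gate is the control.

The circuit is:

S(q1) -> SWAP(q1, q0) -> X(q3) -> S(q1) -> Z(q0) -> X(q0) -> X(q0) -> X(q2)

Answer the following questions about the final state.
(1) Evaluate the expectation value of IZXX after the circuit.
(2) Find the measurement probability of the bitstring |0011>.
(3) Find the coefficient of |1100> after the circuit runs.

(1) The expectation value of IZXX is 0. Key observation: steps 6-7 multiply out to the identity, so the circuit reduces to the remaining gates.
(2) A full measurement returns |0011> with probability 1.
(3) The amplitude on |1100> is 0.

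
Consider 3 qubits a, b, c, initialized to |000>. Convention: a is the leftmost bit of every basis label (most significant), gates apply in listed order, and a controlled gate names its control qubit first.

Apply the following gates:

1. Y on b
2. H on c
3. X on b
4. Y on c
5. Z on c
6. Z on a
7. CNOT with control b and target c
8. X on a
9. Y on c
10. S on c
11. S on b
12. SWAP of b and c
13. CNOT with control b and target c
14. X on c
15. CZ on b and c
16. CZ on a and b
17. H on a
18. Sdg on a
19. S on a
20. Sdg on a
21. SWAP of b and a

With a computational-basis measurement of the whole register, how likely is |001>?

A full measurement returns |001> with probability 1/4. Key observation: steps 19-20 multiply out to the identity, so the circuit reduces to the remaining gates.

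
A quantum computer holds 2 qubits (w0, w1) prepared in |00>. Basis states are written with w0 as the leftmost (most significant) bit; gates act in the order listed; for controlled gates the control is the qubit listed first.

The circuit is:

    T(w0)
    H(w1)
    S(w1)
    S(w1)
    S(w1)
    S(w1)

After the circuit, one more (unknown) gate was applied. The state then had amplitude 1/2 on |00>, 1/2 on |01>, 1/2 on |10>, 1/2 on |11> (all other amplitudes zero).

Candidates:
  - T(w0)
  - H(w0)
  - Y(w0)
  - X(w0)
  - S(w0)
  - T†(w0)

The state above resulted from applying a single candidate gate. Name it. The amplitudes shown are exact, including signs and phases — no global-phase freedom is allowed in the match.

The applied gate was H(w0). Key observation: gates 3-6 undo each other exactly, leaving only the rest of the circuit to track.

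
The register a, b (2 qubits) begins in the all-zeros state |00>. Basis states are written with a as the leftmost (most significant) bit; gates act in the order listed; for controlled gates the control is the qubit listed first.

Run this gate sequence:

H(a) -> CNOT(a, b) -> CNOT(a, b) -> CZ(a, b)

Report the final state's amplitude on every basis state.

The resulting statevector has amplitude sqrt(2)/2 on |00>, 0 on |01>, sqrt(2)/2 on |10>, 0 on |11>.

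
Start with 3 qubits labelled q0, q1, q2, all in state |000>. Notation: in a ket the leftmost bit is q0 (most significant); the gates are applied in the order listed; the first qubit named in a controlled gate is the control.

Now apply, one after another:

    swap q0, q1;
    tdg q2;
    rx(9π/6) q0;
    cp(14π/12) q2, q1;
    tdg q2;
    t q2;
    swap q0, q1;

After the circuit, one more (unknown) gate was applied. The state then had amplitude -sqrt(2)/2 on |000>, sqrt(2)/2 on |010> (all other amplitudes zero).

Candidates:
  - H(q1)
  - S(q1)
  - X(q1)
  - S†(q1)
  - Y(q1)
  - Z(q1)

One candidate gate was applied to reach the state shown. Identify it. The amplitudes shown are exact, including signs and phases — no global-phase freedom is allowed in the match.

It was S(q1) that produced the state shown.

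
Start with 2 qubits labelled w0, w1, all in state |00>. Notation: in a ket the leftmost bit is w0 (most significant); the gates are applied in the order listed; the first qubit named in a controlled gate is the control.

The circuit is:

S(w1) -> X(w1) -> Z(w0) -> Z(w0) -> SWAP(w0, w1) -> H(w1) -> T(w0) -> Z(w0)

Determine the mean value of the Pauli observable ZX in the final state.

In the final state, ZX has expectation -1.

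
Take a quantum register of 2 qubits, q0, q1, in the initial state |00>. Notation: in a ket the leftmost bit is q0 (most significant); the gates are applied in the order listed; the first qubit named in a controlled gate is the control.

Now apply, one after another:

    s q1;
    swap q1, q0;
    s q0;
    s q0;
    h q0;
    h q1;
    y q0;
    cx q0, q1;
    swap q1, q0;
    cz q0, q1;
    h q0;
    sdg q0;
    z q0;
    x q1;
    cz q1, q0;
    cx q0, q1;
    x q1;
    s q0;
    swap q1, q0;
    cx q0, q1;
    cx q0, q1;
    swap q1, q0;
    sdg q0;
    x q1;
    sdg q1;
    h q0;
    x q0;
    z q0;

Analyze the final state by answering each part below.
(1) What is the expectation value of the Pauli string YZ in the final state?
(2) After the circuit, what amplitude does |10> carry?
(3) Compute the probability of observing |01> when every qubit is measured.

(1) In the final state, YZ has expectation -1. Key observation: gates 17-24 undo each other exactly, leaving only the rest of the circuit to track.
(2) |10> carries amplitude 0 in the final state.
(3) The probability of measuring |01> is 1/2.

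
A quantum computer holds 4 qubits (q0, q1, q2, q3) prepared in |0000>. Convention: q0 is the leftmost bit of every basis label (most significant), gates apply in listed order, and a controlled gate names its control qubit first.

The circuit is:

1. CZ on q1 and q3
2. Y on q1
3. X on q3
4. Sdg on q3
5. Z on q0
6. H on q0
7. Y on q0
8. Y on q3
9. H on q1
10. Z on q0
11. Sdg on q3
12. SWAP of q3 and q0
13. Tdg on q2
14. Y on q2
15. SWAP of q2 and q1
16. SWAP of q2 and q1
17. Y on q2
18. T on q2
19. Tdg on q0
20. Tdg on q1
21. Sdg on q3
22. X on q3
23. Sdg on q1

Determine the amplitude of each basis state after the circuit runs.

The final amplitudes are I/2 on |0000>, -1/2 on |0001>, exp(3*I*pi/4)/2 on |0100>, -exp(I*pi/4)/2 on |0101>, and 0 on every other basis state.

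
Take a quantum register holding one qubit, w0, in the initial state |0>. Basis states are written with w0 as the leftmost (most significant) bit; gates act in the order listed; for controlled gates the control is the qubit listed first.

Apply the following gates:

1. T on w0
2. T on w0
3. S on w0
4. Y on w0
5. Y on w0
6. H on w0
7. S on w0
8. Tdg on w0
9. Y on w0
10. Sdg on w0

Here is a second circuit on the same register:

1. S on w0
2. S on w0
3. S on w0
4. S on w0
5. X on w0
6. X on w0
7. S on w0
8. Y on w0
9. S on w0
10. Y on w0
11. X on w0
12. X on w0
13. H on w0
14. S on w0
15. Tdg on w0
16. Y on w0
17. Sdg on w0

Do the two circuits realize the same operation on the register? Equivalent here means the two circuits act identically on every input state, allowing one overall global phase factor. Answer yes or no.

No, they are not equivalent — no single phase factor reconciles the two unitaries.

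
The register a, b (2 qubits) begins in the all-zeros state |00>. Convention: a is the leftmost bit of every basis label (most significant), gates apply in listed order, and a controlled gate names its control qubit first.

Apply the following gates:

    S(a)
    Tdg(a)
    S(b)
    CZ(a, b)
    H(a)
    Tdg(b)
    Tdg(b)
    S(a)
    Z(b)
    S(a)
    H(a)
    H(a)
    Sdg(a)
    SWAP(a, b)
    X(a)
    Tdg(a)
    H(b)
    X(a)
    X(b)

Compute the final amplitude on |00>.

The final state's coefficient on |00> equals (-1 + I)*exp(3*I*pi/4)/2. Key observation: the block from step 10 through step 13 cancels to the identity and can be dropped.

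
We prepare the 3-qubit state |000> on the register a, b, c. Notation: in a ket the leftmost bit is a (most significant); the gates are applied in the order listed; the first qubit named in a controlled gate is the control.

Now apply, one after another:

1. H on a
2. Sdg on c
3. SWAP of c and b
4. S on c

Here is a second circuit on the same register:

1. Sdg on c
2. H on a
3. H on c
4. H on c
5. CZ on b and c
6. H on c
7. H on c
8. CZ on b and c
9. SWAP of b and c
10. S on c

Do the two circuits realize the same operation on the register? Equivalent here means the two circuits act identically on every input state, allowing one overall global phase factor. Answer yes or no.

Yes, they are equivalent — the unitaries differ by at most a global phase.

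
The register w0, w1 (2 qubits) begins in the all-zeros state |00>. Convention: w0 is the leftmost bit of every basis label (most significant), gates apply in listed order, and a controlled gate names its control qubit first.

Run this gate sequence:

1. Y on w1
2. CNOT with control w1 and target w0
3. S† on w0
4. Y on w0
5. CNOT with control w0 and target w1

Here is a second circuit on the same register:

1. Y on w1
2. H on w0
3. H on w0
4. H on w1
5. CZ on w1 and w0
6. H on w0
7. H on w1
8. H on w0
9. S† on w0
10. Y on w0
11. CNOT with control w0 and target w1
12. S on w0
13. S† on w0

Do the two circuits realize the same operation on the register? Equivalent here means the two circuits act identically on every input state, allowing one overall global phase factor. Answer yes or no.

No: there is an input state on which the two circuits produce genuinely different outputs (not merely differing by a phase).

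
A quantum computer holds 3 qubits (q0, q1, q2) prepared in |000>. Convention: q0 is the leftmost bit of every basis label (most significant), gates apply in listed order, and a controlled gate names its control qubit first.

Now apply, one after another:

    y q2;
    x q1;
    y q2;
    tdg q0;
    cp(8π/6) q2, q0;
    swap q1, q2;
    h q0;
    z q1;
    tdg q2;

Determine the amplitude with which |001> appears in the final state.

The amplitude on |001> is -sqrt(2)*exp(3*I*pi/4)/2.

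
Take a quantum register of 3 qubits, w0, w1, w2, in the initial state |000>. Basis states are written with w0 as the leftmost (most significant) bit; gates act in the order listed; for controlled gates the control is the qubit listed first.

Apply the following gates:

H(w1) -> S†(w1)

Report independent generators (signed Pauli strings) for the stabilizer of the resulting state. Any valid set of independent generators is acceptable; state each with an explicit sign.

The stabilizer group can be generated by -IYI, +ZII, +IIZ, among other valid generating sets.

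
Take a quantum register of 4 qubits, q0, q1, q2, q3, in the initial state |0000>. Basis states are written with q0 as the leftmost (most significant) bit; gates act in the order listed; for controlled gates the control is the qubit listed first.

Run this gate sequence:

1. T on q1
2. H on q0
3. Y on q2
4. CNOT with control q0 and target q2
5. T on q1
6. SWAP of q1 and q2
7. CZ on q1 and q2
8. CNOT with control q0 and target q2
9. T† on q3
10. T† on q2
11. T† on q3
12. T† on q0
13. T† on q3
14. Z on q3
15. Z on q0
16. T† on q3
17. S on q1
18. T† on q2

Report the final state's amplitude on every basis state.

The final amplitudes are -sqrt(2)/2 on |0100>, sqrt(2)*exp(3*I*pi/4)/2 on |1010>, and 0 on every other basis state.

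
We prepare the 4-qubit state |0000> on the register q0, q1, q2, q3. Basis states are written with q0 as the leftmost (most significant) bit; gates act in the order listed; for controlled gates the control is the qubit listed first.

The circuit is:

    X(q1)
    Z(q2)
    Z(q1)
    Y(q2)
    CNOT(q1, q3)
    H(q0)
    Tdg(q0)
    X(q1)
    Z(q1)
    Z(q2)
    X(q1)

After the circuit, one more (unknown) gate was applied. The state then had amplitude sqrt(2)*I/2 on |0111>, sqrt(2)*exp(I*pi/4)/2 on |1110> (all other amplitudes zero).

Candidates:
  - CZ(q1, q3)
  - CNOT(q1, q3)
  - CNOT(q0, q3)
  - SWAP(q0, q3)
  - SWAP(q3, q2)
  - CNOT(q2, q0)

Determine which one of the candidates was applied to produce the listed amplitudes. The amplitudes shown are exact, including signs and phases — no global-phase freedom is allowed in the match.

It was CNOT(q0, q3) that produced the state shown.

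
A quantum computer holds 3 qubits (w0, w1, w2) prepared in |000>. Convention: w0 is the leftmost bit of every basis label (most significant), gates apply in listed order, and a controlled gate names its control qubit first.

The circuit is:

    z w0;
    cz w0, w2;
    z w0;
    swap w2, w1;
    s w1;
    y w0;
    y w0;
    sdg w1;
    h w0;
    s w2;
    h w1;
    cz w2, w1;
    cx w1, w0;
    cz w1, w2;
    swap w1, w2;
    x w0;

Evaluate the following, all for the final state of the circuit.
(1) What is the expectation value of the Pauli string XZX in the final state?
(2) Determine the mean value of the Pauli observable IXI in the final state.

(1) The observable XZX averages to 1.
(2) In the final state, IXI has expectation 0.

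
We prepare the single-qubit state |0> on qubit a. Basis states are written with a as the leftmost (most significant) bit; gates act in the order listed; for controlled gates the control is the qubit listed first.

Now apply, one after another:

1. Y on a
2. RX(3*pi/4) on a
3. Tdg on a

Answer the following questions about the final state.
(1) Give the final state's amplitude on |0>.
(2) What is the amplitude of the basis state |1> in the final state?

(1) The amplitude on |0> is sqrt(sqrt(2) + 2)/2.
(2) The final state's coefficient on |1> equals sqrt(2 - sqrt(2))*exp(I*pi/4)/2.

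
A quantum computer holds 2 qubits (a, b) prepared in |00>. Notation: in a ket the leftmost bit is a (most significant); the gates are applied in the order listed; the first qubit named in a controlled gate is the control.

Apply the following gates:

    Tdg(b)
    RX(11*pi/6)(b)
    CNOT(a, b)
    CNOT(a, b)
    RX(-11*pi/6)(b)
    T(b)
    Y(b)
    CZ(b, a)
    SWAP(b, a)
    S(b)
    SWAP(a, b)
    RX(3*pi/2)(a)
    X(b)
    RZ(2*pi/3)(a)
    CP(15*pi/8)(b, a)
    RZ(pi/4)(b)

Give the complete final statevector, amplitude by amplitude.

The resulting statevector has amplitude -sqrt(2)*exp(I*pi/24)/2 on |00>, 0 on |01>, sqrt(2)*exp(5*I*pi/24)/2 on |10>, 0 on |11>. Key observation: the block from step 1 through step 6 cancels to the identity and can be dropped.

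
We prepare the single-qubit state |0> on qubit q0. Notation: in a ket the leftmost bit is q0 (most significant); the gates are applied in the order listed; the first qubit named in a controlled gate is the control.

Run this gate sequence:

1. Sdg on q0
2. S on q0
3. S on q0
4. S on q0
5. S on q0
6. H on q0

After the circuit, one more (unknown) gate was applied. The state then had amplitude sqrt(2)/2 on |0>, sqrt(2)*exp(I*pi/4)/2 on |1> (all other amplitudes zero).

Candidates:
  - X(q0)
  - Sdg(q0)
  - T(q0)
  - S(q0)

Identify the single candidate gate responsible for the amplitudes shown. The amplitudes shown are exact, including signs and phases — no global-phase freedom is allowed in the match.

The unique candidate consistent with the amplitudes is T(q0). Key observation: the block from step 2 through step 5 cancels to the identity and can be dropped.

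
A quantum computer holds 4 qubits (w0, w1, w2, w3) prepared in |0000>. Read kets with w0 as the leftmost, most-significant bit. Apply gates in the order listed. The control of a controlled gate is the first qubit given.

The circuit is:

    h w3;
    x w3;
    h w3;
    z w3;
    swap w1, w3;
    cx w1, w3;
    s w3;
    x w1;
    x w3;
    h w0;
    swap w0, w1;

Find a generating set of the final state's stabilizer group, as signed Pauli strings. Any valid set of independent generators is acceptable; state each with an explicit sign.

The stabilizer group can be generated by +IXII, -ZIII, +IIZI, -IIIZ, among other valid generating sets. Key observation: gates 1-4 undo each other exactly, leaving only the rest of the circuit to track.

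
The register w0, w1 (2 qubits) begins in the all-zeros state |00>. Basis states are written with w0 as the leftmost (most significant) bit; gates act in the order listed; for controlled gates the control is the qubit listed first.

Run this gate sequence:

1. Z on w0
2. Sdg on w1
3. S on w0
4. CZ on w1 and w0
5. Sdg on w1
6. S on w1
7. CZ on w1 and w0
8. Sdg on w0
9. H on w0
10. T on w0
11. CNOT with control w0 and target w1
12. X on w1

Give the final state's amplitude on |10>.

The final state's coefficient on |10> equals sqrt(2)*exp(I*pi/4)/2.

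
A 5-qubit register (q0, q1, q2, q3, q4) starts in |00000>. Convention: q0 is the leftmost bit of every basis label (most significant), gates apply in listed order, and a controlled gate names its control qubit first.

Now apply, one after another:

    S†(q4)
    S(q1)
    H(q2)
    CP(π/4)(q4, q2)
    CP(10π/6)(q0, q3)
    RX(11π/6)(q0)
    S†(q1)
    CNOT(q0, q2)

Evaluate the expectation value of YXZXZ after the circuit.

The observable YXZXZ averages to 0.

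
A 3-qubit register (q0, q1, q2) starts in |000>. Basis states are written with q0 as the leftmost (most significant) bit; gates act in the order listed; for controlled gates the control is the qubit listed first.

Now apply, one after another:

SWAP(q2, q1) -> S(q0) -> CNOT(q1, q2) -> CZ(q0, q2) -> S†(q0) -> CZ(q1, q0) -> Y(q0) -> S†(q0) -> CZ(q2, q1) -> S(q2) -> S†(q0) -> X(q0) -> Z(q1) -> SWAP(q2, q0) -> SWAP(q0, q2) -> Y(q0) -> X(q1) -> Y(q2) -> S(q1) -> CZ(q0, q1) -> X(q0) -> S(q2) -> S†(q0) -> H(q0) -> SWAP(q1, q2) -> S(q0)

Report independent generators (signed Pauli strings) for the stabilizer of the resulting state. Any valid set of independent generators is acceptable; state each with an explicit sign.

One valid set of independent stabilizer generators is +YII, -IZI, -IIZ (any independent generating set of the same group is equally correct).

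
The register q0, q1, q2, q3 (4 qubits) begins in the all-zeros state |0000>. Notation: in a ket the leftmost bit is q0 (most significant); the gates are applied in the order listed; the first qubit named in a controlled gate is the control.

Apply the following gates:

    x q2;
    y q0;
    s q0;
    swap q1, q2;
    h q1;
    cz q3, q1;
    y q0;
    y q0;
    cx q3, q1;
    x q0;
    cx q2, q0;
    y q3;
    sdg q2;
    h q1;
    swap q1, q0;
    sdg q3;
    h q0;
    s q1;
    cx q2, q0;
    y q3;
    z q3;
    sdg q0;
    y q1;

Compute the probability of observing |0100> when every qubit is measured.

A full measurement returns |0100> with probability 1/2.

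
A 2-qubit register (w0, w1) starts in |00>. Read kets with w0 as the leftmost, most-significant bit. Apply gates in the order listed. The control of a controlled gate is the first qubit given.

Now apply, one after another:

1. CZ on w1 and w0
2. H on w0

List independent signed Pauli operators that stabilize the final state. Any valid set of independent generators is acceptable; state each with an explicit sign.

One valid set of independent stabilizer generators is +XI, +IZ (any independent generating set of the same group is equally correct).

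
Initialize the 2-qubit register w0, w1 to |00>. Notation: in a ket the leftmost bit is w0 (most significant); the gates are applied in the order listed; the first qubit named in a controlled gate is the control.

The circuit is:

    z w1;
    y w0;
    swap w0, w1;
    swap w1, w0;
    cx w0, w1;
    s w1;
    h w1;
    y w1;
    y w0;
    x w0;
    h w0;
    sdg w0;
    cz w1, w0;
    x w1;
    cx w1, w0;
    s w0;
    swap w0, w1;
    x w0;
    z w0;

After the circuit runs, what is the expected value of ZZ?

The expectation value of ZZ is 0.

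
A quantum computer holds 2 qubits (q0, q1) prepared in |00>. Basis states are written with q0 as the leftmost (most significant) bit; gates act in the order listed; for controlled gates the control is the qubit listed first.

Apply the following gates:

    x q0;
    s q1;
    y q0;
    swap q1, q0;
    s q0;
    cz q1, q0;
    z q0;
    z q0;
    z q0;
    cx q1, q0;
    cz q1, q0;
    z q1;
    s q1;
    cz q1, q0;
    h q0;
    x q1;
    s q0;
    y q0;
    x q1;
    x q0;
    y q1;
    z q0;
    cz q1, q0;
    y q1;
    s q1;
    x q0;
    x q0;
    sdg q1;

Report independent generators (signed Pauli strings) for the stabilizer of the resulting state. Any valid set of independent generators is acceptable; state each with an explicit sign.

The stabilizer group can be generated by -YI, +IZ, among other valid generating sets. Key observation: gates 25-28 undo each other exactly, leaving only the rest of the circuit to track.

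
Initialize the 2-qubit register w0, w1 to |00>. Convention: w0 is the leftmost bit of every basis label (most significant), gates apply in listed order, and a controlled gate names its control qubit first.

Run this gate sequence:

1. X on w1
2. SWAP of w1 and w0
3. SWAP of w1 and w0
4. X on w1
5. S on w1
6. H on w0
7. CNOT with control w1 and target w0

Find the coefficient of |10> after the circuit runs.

The amplitude on |10> is sqrt(2)/2.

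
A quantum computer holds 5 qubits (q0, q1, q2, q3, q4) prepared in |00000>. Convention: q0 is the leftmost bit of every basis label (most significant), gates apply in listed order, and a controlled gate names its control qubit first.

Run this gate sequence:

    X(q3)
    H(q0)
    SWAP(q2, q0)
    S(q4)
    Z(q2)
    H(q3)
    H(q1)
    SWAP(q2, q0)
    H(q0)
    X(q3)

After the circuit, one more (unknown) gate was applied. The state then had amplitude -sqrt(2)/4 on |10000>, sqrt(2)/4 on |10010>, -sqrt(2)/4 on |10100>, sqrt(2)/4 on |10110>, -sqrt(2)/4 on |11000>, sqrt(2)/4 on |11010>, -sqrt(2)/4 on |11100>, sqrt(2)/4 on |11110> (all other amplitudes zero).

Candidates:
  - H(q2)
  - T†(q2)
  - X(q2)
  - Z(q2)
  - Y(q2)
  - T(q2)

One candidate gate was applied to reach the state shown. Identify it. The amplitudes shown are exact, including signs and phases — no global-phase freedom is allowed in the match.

The unique candidate consistent with the amplitudes is H(q2).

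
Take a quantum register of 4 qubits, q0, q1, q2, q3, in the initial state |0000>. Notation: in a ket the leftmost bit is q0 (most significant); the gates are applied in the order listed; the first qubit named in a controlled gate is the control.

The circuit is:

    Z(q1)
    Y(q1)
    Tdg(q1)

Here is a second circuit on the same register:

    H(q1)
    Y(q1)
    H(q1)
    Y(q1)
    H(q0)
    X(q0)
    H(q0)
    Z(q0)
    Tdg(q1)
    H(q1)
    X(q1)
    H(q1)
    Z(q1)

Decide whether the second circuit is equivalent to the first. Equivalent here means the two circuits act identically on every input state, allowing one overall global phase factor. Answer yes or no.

No, they are not equivalent — no single phase factor reconciles the two unitaries.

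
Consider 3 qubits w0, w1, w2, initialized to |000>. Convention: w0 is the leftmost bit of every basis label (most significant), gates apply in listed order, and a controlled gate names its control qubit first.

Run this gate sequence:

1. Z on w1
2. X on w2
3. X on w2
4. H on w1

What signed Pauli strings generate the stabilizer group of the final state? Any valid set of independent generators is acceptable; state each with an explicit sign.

The final state is stabilized by the group generated by +IXI, +ZII, +IIZ; other independent generating sets are equally valid.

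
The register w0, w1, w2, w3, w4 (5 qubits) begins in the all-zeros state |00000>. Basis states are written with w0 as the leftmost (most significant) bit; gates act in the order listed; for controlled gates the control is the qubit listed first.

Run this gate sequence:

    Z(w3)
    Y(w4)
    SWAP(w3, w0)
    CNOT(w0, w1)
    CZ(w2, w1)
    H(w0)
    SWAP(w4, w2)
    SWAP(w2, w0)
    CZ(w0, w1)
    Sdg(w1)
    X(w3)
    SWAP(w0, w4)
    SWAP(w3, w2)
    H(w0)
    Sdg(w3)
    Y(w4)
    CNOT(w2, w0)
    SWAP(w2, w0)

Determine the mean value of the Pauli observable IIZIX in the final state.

The expectation value of IIZIX is 0.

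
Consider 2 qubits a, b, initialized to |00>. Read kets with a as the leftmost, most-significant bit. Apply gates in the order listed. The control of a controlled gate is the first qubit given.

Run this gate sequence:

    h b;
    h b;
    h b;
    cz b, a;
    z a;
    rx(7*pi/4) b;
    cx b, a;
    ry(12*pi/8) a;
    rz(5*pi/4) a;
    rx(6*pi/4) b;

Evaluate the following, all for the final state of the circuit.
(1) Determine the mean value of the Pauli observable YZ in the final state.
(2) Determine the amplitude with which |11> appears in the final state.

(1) In the final state, YZ has expectation -sqrt(2)/2.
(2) The final state's coefficient on |11> equals -sqrt(2)*sqrt(sqrt(2) + 2)*exp(5*I*pi/8)/8 - sqrt(2)*sqrt(sqrt(2) + 2)*exp(I*pi/8)/8 - sqrt(2)*sqrt(2 - sqrt(2))*exp(5*I*pi/8)/8 + sqrt(2)*sqrt(2 - sqrt(2))*exp(I*pi/8)/8.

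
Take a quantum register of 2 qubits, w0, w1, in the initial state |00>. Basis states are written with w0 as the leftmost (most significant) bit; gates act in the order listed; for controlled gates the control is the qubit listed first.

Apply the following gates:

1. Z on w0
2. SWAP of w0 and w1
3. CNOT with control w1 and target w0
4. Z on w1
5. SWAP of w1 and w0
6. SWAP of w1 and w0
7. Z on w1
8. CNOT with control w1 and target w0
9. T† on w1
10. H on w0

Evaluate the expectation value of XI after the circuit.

The observable XI averages to 1.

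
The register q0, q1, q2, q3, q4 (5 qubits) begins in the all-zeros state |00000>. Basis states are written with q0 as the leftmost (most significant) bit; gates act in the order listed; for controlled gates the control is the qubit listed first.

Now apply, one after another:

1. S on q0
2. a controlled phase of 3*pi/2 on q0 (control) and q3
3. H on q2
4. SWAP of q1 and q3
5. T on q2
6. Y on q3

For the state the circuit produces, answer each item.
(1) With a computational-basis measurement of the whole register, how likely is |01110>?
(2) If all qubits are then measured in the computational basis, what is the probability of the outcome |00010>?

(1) The probability of measuring |01110> is 0.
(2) The probability of measuring |00010> is 1/2.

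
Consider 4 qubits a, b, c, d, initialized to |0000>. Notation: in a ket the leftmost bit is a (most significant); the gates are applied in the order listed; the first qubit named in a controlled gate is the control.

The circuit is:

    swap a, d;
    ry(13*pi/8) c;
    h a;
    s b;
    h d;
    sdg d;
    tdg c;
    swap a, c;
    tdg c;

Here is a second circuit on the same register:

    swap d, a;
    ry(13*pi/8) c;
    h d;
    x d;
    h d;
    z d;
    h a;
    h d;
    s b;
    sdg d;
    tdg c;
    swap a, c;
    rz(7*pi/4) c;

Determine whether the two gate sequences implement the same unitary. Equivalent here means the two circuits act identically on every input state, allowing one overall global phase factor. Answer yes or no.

Yes, they are equivalent — the unitaries differ by at most a global phase.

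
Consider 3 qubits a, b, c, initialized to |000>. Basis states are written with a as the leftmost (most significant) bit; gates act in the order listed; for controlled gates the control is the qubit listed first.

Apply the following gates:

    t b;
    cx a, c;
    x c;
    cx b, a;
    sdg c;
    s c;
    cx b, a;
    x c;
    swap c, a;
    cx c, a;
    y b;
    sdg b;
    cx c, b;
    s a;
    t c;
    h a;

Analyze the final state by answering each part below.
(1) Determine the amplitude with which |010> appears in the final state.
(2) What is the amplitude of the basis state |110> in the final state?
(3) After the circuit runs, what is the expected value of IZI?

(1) |010> carries amplitude sqrt(2)/2 in the final state. Key observation: the block from step 3 through step 8 cancels to the identity and can be dropped.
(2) |110> carries amplitude sqrt(2)/2 in the final state.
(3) The observable IZI averages to -1.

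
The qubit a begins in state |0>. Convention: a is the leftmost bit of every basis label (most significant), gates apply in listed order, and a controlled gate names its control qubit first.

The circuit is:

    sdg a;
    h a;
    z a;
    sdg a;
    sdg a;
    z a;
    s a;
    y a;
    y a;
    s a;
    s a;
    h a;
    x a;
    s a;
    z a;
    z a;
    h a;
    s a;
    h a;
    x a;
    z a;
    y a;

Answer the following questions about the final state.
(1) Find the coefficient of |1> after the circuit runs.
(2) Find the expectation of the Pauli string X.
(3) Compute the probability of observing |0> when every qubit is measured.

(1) The final state's coefficient on |1> equals 1/2 - I/2.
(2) The observable X averages to -1.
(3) The probability of measuring |0> is 1/2.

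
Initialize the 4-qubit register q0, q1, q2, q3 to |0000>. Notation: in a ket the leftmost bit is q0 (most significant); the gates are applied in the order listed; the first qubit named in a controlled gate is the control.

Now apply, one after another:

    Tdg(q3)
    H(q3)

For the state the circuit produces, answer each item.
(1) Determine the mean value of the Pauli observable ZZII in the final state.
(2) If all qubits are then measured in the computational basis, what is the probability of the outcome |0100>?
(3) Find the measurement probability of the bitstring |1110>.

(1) The observable ZZII averages to 1.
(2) Outcome |0100> occurs with probability 0.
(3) A full measurement returns |1110> with probability 0.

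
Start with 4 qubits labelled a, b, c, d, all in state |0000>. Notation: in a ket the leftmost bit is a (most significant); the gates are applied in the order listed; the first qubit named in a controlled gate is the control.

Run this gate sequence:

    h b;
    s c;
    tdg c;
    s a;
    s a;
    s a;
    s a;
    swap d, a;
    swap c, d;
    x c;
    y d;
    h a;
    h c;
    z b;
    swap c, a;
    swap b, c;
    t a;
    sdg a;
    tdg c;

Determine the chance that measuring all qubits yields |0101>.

The probability of measuring |0101> is 1/8.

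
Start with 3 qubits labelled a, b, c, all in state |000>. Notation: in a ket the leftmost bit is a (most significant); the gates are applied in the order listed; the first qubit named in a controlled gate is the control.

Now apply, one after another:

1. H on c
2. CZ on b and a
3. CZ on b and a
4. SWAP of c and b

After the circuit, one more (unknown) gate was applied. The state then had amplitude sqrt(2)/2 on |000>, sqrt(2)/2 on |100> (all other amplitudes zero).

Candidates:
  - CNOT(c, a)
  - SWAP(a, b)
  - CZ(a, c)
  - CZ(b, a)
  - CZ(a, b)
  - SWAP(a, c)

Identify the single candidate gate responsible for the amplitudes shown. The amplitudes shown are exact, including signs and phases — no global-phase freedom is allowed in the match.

The applied gate was SWAP(a, b).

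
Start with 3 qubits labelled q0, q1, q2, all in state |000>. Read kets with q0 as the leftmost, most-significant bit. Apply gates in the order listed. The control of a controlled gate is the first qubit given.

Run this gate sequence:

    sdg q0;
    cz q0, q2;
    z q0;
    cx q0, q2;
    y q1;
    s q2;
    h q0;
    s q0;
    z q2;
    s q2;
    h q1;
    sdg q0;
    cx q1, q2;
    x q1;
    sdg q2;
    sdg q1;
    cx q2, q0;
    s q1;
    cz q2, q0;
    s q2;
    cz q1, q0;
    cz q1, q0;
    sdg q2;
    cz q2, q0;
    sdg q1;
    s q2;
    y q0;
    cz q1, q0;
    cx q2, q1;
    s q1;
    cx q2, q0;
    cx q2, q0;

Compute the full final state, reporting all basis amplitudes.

The resulting statevector has amplitude 0 on |000>, 0 on |001>, 1/2 on |010>, -I/2 on |011>, 0 on |100>, 0 on |101>, 1/2 on |110>, I/2 on |111>. Key observation: steps 18-25 multiply out to the identity, so the circuit reduces to the remaining gates.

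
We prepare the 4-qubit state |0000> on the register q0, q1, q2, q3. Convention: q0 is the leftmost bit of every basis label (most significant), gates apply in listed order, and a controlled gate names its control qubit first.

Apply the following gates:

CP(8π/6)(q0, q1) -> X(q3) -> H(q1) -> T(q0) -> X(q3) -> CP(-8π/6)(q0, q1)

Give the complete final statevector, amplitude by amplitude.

The resulting statevector has amplitude sqrt(2)/2 on |0000>, sqrt(2)/2 on |0100>, and 0 on every other basis state.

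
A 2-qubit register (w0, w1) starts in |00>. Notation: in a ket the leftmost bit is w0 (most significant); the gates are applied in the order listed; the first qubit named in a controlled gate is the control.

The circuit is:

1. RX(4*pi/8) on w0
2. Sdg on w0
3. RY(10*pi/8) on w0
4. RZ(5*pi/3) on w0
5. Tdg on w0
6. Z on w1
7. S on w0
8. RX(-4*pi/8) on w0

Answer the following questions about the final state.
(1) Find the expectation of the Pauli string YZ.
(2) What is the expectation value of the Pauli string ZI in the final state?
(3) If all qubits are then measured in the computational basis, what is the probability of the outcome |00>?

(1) The expectation value of YZ is -sqrt(2)/2.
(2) The expectation value of ZI is -1/4 + sqrt(3)/4.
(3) A full measurement returns |00> with probability sqrt(3)/8 + 3/8.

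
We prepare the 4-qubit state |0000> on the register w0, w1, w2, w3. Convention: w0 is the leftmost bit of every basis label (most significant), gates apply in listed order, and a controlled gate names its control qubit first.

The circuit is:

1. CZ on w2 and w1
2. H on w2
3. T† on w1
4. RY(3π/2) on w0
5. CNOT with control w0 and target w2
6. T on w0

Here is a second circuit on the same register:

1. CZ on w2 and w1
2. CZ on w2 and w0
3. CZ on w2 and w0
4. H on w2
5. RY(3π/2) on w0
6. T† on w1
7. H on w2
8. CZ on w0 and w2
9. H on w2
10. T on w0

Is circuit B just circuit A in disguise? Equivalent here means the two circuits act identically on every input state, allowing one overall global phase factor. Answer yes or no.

Yes: on every input state the two circuits agree up to one overall phase factor.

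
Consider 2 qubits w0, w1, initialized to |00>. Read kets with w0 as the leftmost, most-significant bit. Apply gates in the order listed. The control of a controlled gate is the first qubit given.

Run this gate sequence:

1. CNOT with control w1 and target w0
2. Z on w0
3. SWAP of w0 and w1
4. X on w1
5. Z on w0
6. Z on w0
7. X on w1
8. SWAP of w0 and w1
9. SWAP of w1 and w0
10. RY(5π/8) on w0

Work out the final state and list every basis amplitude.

The resulting statevector has amplitude cos(5*pi/16) on |00>, 0 on |01>, sin(5*pi/16) on |10>, 0 on |11>.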